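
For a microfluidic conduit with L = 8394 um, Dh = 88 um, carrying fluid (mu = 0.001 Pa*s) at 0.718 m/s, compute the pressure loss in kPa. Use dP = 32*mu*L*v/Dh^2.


Step 1: Convert to SI: L = 8394e-6 m, Dh = 88e-6 m
Step 2: dP = 32 * 0.001 * 8394e-6 * 0.718 / (88e-6)^2
Step 3: dP = 24904.51 Pa
Step 4: Convert to kPa: dP = 24.9 kPa


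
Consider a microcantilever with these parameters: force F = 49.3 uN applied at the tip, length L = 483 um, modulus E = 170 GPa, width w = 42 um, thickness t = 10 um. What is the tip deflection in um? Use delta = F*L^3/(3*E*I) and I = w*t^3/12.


Step 1: Calculate the second moment of area.
I = w * t^3 / 12 = 42 * 10^3 / 12 = 3500.0 um^4
Step 2: Convert E to consistent units (1 GPa = 1000 uN/um^2).
E = 170 GPa = 170000 uN/um^2
Step 3: Calculate tip deflection.
delta = F * L^3 / (3 * E * I)
delta = 49.3 * 483^3 / (3 * 170000 * 3500.0)
delta = 3.1121 um


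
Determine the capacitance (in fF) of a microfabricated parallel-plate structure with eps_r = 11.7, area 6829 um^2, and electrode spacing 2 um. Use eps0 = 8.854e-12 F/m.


Step 1: Convert area to m^2: A = 6829e-12 m^2
Step 2: Convert gap to m: d = 2e-6 m
Step 3: C = eps0 * eps_r * A / d
C = 8.854e-12 * 11.7 * 6829e-12 / 2e-6
Step 4: Convert to fF (multiply by 1e15).
C = 353.71 fF


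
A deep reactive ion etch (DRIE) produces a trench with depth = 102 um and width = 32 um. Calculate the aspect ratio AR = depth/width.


Step 1: AR = depth / width
Step 2: AR = 102 / 32
AR = 3.2


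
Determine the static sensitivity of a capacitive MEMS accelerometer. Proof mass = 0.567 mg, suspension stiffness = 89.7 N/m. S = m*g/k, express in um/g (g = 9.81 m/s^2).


Step 1: Convert mass: m = 0.567 mg = 5.67e-07 kg
Step 2: S = m * g / k = 5.67e-07 * 9.81 / 89.7
Step 3: S = 6.20e-08 m/g
Step 4: Convert to um/g: S = 0.062 um/g


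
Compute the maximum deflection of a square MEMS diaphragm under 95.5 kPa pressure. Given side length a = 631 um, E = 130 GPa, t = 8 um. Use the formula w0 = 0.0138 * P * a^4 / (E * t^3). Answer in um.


Step 1: Convert pressure to compatible units (E is in GPa, so P in GPa).
P = 95.5 kPa = 95.5e-6 GPa
Step 2: Compute numerator: 0.0138 * P * a^4.
a^4 = 631^4 = 158532181921
numerator = 0.0138 * 95.5e-6 * 158532181921 = 2.0893e+05
Step 3: Compute denominator: E * t^3 = 130 * 8^3 = 66560
Step 4: w0 = numerator / denominator = 2.0893e+05 / 66560 = 3.139 um


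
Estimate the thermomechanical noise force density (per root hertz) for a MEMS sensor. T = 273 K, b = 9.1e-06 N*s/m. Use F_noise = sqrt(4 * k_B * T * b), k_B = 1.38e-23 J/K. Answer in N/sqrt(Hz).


Step 1: Compute 4 * k_B * T * b
= 4 * 1.38e-23 * 273 * 9.1e-06
= 1.3713e-25 N^2/Hz
Step 2: F_noise = sqrt(1.3713e-25)
F_noise = 3.70e-13 N/sqrt(Hz)


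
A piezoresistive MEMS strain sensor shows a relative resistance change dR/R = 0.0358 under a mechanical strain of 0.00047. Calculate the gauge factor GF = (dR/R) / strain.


Step 1: Identify values.
dR/R = 0.0358, strain = 0.00047
Step 2: GF = (dR/R) / strain = 0.0358 / 0.00047
GF = 76.2


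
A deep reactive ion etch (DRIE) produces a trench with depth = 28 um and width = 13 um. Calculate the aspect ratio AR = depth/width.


Step 1: AR = depth / width
Step 2: AR = 28 / 13
AR = 2.2


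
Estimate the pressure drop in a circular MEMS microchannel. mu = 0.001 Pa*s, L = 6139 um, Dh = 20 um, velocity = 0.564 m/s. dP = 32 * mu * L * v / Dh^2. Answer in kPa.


Step 1: Convert to SI: L = 6139e-6 m, Dh = 20e-6 m
Step 2: dP = 32 * 0.001 * 6139e-6 * 0.564 / (20e-6)^2
Step 3: dP = 276991.68 Pa
Step 4: Convert to kPa: dP = 276.99 kPa


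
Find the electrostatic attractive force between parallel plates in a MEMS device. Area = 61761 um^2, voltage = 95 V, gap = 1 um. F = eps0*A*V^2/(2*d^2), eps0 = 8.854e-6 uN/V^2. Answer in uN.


Step 1: Identify parameters.
eps0 = 8.854e-6 uN/V^2, A = 61761 um^2, V = 95 V, d = 1 um
Step 2: Compute V^2 = 95^2 = 9025
Step 3: Compute d^2 = 1^2 = 1
Step 4: F = 0.5 * 8.854e-6 * 61761 * 9025 / 1
F = 2467.579 uN


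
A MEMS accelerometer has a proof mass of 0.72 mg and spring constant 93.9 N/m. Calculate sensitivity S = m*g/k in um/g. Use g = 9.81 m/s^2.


Step 1: Convert mass: m = 0.72 mg = 7.20e-07 kg
Step 2: S = m * g / k = 7.20e-07 * 9.81 / 93.9
Step 3: S = 7.52e-08 m/g
Step 4: Convert to um/g: S = 0.075 um/g


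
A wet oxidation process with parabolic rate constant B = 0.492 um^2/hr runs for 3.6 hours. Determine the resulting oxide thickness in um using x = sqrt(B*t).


Step 1: Compute B*t = 0.492 * 3.6 = 1.7712
Step 2: x = sqrt(1.7712)
x = 1.331 um


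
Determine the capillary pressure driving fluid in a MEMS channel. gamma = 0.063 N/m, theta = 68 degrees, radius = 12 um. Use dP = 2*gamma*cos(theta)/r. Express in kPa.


Step 1: cos(68 deg) = 0.3746
Step 2: Convert r to m: r = 12e-6 m
Step 3: dP = 2 * 0.063 * 0.3746 / 12e-6 = 3933.3 Pa
Step 4: Convert Pa to kPa (divide by 1000).
dP = 3.93 kPa


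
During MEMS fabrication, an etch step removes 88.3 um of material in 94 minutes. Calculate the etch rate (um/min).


Step 1: Etch rate = depth / time
Step 2: rate = 88.3 / 94
rate = 0.939 um/min


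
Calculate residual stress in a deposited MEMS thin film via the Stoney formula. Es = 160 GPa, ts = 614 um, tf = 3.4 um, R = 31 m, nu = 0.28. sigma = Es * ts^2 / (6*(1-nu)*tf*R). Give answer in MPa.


Step 1: Compute numerator: Es * ts^2 = 160 * 614^2 = 60319360 (GPa*um^2)
Step 2: Compute denominator (R in um): 6*(1-nu)*tf*R = 6*0.72*3.4*31e6 = 455328000.0 (um^2)
Step 3: sigma (GPa) = 60319360 / 455328000.0 = 1.32475e-01 GPa
Step 4: Convert to MPa (x1000): sigma = 132.5 MPa


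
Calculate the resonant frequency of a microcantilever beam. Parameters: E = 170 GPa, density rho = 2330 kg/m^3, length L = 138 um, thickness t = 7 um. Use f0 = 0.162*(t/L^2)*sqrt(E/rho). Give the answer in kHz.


Step 1: Convert units to SI.
t_SI = 7e-6 m, L_SI = 138e-6 m
Step 2: Calculate sqrt(E/rho).
sqrt(170e9 / 2330) = 8541.74 m/s
Step 3: Compute f0.
f0 = 0.162 * 7e-6 / (138e-6)^2 * 8541.74 = 508629.1 Hz = 508.63 kHz


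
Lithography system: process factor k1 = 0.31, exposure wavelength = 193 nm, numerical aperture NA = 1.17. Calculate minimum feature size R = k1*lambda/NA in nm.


Step 1: Identify values: k1 = 0.31, lambda = 193 nm, NA = 1.17
Step 2: R = k1 * lambda / NA
R = 0.31 * 193 / 1.17
R = 51.1 nm


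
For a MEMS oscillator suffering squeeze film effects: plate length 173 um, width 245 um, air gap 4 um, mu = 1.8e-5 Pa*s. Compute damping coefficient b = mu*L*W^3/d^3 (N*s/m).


Step 1: Convert to SI.
L = 173e-6 m, W = 245e-6 m, d = 4e-6 m
Step 2: W^3 = (245e-6)^3 = 1.47e-11 m^3
Step 3: d^3 = (4e-6)^3 = 6.40e-17 m^3
Step 4: b = 1.8e-5 * 173e-6 * 1.47e-11 / 6.40e-17
b = 7.16e-04 N*s/m


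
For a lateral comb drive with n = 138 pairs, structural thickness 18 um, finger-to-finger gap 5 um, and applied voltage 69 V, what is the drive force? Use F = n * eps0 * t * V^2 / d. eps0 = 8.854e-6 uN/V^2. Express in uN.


Step 1: Parameters: n=138, eps0=8.854e-6 uN/V^2, t=18 um, V=69 V, d=5 um
Step 2: V^2 = 4761
Step 3: F = 138 * 8.854e-6 * 18 * 4761 / 5
F = 20.942 uN


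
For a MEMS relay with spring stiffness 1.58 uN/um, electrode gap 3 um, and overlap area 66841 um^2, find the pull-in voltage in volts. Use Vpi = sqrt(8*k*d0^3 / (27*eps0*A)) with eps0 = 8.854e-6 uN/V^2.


Step 1: Compute numerator: 8 * k * d0^3 = 8 * 1.58 * 3^3 = 341.28
Step 2: Compute denominator: 27 * eps0 * A = 27 * 8.854e-6 * 66841 = 15.978876
Step 3: Vpi = sqrt(341.28 / 15.978876)
Vpi = 4.62 V


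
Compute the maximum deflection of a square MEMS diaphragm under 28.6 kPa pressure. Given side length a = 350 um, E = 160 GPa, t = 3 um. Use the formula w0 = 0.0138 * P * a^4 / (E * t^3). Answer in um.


Step 1: Convert pressure to compatible units (E is in GPa, so P in GPa).
P = 28.6 kPa = 28.6e-6 GPa
Step 2: Compute numerator: 0.0138 * P * a^4.
a^4 = 350^4 = 15006250000
numerator = 0.0138 * 28.6e-6 * 15006250000 = 5.92267e+03
Step 3: Compute denominator: E * t^3 = 160 * 3^3 = 4320
Step 4: w0 = numerator / denominator = 5.92267e+03 / 4320 = 1.371 um


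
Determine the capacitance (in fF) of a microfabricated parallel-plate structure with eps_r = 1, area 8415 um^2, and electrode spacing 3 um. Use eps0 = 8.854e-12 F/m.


Step 1: Convert area to m^2: A = 8415e-12 m^2
Step 2: Convert gap to m: d = 3e-6 m
Step 3: C = eps0 * eps_r * A / d
C = 8.854e-12 * 1 * 8415e-12 / 3e-6
Step 4: Convert to fF (multiply by 1e15).
C = 24.84 fF


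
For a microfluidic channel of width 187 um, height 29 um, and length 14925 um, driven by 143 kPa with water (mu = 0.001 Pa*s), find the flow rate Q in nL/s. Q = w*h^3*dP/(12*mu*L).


Step 1: Convert all dimensions to SI (meters).
w = 187e-6 m, h = 29e-6 m, L = 14925e-6 m, dP = 143e3 Pa
Step 2: Q = w * h^3 * dP / (12 * mu * L)
Q = 187e-6 * (29e-6)^3 * 143e3 / (12 * 0.001 * 14925e-6) = 3.64146426e-09 m^3/s
Step 3: Convert Q from m^3/s to nL/s (1 m^3 = 1e12 nL, so multiply by 1e12).
Q = 3641.464 nL/s


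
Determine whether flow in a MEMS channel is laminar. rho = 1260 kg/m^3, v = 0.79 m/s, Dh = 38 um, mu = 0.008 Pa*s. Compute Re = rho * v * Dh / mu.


Step 1: Convert Dh to meters: Dh = 38e-6 m
Step 2: Re = rho * v * Dh / mu
Re = 1260 * 0.79 * 38e-6 / 0.008
Re = 4.728
Since Re = 4.728 is below ~2300, the flow is laminar.


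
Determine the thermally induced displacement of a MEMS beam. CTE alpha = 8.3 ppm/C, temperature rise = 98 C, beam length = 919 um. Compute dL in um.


Step 1: Convert CTE: alpha = 8.3 ppm/C = 8.3e-6 /C
Step 2: dL = 8.3e-6 * 98 * 919
dL = 0.7475 um


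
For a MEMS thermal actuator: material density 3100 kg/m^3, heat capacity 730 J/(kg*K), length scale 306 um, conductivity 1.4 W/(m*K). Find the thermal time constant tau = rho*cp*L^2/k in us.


Step 1: Convert L to m: L = 306e-6 m
Step 2: L^2 = (306e-6)^2 = 9.3636e-08 m^2
Step 3: tau = 3100 * 730 * 9.3636e-08 / 1.4 = 1.5135590571e-01 s
Step 4: Convert to microseconds (multiply by 1e6).
tau = 151355.906 us


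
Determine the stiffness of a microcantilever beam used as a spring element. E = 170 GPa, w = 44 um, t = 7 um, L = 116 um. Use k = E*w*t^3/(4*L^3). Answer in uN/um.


Step 1: Convert E to consistent units (1 GPa = 1000 uN/um^2).
E = 170 GPa = 170000 uN/um^2
Step 2: Compute t^3 = 7^3 = 343
Step 3: Compute L^3 = 116^3 = 1560896
Step 4: k = 170000 * 44 * 343 / (4 * 1560896)
k = 410.9242 uN/um


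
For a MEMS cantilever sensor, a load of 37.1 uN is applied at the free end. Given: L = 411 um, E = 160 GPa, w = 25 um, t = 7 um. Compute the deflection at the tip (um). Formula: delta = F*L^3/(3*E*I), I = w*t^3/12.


Step 1: Calculate the second moment of area.
I = w * t^3 / 12 = 25 * 7^3 / 12 = 714.5833 um^4
Step 2: Convert E to consistent units (1 GPa = 1000 uN/um^2).
E = 160 GPa = 160000 uN/um^2
Step 3: Calculate tip deflection.
delta = F * L^3 / (3 * E * I)
delta = 37.1 * 411^3 / (3 * 160000 * 714.5833)
delta = 7.5094 um


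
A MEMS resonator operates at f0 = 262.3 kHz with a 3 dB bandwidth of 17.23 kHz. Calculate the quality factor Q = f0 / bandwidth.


Step 1: Q = f0 / bandwidth
Step 2: Q = 262.3 / 17.23
Q = 15.2


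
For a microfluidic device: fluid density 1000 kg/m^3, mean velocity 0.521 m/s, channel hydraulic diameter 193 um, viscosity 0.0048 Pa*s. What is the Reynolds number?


Step 1: Convert Dh to meters: Dh = 193e-6 m
Step 2: Re = rho * v * Dh / mu
Re = 1000 * 0.521 * 193e-6 / 0.0048
Re = 20.949


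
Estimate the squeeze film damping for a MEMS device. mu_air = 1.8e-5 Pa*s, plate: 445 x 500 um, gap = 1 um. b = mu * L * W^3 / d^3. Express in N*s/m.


Step 1: Convert to SI.
L = 445e-6 m, W = 500e-6 m, d = 1e-6 m
Step 2: W^3 = (500e-6)^3 = 1.25e-10 m^3
Step 3: d^3 = (1e-6)^3 = 1.00e-18 m^3
Step 4: b = 1.8e-5 * 445e-6 * 1.25e-10 / 1.00e-18
b = 1.00e+00 N*s/m


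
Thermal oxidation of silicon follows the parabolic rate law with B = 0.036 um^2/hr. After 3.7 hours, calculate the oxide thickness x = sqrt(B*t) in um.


Step 1: Compute B*t = 0.036 * 3.7 = 0.1332
Step 2: x = sqrt(0.1332)
x = 0.365 um


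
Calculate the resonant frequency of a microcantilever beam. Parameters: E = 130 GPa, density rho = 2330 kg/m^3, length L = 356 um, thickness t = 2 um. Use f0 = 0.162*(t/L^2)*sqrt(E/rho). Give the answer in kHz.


Step 1: Convert units to SI.
t_SI = 2e-6 m, L_SI = 356e-6 m
Step 2: Calculate sqrt(E/rho).
sqrt(130e9 / 2330) = 7469.54 m/s
Step 3: Compute f0.
f0 = 0.162 * 2e-6 / (356e-6)^2 * 7469.54 = 19095.8 Hz = 19.1 kHz


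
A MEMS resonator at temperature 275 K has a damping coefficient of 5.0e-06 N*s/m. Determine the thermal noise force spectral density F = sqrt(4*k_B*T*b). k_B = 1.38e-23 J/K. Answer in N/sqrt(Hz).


Step 1: Compute 4 * k_B * T * b
= 4 * 1.38e-23 * 275 * 5.0e-06
= 7.5900e-26 N^2/Hz
Step 2: F_noise = sqrt(7.5900e-26)
F_noise = 2.75e-13 N/sqrt(Hz)


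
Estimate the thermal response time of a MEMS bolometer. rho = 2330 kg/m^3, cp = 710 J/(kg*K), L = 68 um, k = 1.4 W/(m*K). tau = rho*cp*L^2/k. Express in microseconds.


Step 1: Convert L to m: L = 68e-6 m
Step 2: L^2 = (68e-6)^2 = 4.624e-09 m^2
Step 3: tau = 2330 * 710 * 4.624e-09 / 1.4 = 5.46391657e-03 s
Step 4: Convert to microseconds (multiply by 1e6).
tau = 5463.917 us


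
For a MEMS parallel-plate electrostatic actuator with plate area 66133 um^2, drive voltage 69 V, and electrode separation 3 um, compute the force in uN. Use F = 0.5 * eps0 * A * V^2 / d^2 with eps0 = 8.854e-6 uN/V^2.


Step 1: Identify parameters.
eps0 = 8.854e-6 uN/V^2, A = 66133 um^2, V = 69 V, d = 3 um
Step 2: Compute V^2 = 69^2 = 4761
Step 3: Compute d^2 = 3^2 = 9
Step 4: F = 0.5 * 8.854e-6 * 66133 * 4761 / 9
F = 154.876 uN


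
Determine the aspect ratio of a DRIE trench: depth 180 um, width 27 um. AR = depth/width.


Step 1: AR = depth / width
Step 2: AR = 180 / 27
AR = 6.7


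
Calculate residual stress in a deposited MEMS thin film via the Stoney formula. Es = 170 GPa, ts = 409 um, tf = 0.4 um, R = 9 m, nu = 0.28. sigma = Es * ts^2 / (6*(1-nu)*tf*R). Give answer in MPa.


Step 1: Compute numerator: Es * ts^2 = 170 * 409^2 = 28437770 (GPa*um^2)
Step 2: Compute denominator (R in um): 6*(1-nu)*tf*R = 6*0.72*0.4*9e6 = 15552000.0 (um^2)
Step 3: sigma (GPa) = 28437770 / 15552000.0 = 1.82856e+00 GPa
Step 4: Convert to MPa (x1000): sigma = 1828.6 MPa


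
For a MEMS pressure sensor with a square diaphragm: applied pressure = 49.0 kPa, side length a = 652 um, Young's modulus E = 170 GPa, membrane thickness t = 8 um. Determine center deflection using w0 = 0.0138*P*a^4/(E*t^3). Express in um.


Step 1: Convert pressure to compatible units (E is in GPa, so P in GPa).
P = 49.0 kPa = 49.0e-6 GPa
Step 2: Compute numerator: 0.0138 * P * a^4.
a^4 = 652^4 = 180713410816
numerator = 0.0138 * 49.0e-6 * 180713410816 = 1.221984e+05
Step 3: Compute denominator: E * t^3 = 170 * 8^3 = 87040
Step 4: w0 = numerator / denominator = 1.221984e+05 / 87040 = 1.4039 um


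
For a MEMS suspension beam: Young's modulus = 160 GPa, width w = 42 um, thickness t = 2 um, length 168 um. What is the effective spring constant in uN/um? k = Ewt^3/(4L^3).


Step 1: Convert E to consistent units (1 GPa = 1000 uN/um^2).
E = 160 GPa = 160000 uN/um^2
Step 2: Compute t^3 = 2^3 = 8
Step 3: Compute L^3 = 168^3 = 4741632
Step 4: k = 160000 * 42 * 8 / (4 * 4741632)
k = 2.8345 uN/um


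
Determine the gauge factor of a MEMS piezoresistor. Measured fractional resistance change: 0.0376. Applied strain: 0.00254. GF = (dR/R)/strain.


Step 1: Identify values.
dR/R = 0.0376, strain = 0.00254
Step 2: GF = (dR/R) / strain = 0.0376 / 0.00254
GF = 14.8


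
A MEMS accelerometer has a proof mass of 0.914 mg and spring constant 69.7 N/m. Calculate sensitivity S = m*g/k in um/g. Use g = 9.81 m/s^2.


Step 1: Convert mass: m = 0.914 mg = 9.14e-07 kg
Step 2: S = m * g / k = 9.14e-07 * 9.81 / 69.7
Step 3: S = 1.29e-07 m/g
Step 4: Convert to um/g: S = 0.129 um/g


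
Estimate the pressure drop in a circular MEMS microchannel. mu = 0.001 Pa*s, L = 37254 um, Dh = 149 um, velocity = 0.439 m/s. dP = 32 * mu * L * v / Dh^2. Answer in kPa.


Step 1: Convert to SI: L = 37254e-6 m, Dh = 149e-6 m
Step 2: dP = 32 * 0.001 * 37254e-6 * 0.439 / (149e-6)^2
Step 3: dP = 23573.00 Pa
Step 4: Convert to kPa: dP = 23.57 kPa


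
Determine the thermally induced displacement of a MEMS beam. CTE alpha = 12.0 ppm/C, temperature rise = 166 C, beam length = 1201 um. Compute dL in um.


Step 1: Convert CTE: alpha = 12.0 ppm/C = 12.0e-6 /C
Step 2: dL = 12.0e-6 * 166 * 1201
dL = 2.3924 um


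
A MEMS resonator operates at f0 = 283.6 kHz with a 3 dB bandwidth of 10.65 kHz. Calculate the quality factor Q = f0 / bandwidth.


Step 1: Q = f0 / bandwidth
Step 2: Q = 283.6 / 10.65
Q = 26.6


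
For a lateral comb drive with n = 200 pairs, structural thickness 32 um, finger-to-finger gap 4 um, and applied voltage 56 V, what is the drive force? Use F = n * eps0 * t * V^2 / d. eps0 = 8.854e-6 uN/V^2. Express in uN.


Step 1: Parameters: n=200, eps0=8.854e-6 uN/V^2, t=32 um, V=56 V, d=4 um
Step 2: V^2 = 3136
Step 3: F = 200 * 8.854e-6 * 32 * 3136 / 4
F = 44.426 uN


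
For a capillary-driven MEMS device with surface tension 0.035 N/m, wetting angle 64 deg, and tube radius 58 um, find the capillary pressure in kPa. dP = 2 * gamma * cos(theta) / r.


Step 1: cos(64 deg) = 0.4384
Step 2: Convert r to m: r = 58e-6 m
Step 3: dP = 2 * 0.035 * 0.4384 / 58e-6 = 529.1 Pa
Step 4: Convert Pa to kPa (divide by 1000).
dP = 0.53 kPa


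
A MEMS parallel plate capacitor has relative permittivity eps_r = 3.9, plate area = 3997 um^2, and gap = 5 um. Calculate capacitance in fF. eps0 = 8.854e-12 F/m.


Step 1: Convert area to m^2: A = 3997e-12 m^2
Step 2: Convert gap to m: d = 5e-6 m
Step 3: C = eps0 * eps_r * A / d
C = 8.854e-12 * 3.9 * 3997e-12 / 5e-6
Step 4: Convert to fF (multiply by 1e15).
C = 27.6 fF


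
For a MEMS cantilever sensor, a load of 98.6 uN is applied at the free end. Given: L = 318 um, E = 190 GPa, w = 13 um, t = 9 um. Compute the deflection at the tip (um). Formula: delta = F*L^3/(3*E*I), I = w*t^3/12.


Step 1: Calculate the second moment of area.
I = w * t^3 / 12 = 13 * 9^3 / 12 = 789.75 um^4
Step 2: Convert E to consistent units (1 GPa = 1000 uN/um^2).
E = 190 GPa = 190000 uN/um^2
Step 3: Calculate tip deflection.
delta = F * L^3 / (3 * E * I)
delta = 98.6 * 318^3 / (3 * 190000 * 789.75)
delta = 7.0436 um


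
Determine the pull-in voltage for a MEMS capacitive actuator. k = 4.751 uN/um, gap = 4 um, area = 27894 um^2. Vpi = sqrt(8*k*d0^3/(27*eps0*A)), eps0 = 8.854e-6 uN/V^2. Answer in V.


Step 1: Compute numerator: 8 * k * d0^3 = 8 * 4.751 * 4^3 = 2432.512
Step 2: Compute denominator: 27 * eps0 * A = 27 * 8.854e-6 * 27894 = 6.668284
Step 3: Vpi = sqrt(2432.512 / 6.668284)
Vpi = 19.1 V


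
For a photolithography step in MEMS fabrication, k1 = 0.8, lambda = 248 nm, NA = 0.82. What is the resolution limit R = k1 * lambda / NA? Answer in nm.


Step 1: Identify values: k1 = 0.8, lambda = 248 nm, NA = 0.82
Step 2: R = k1 * lambda / NA
R = 0.8 * 248 / 0.82
R = 242.0 nm


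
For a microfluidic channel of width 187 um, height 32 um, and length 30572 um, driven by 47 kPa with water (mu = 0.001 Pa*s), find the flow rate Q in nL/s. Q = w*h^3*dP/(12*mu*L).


Step 1: Convert all dimensions to SI (meters).
w = 187e-6 m, h = 32e-6 m, L = 30572e-6 m, dP = 47e3 Pa
Step 2: Q = w * h^3 * dP / (12 * mu * L)
Q = 187e-6 * (32e-6)^3 * 47e3 / (12 * 0.001 * 30572e-6) = 7.8502647e-10 m^3/s
Step 3: Convert Q from m^3/s to nL/s (1 m^3 = 1e12 nL, so multiply by 1e12).
Q = 785.026 nL/s


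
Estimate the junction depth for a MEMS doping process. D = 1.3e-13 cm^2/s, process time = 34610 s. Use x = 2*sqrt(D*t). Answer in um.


Step 1: Compute D*t = 1.3e-13 * 34610 = 4.4993e-09 cm^2
Step 2: sqrt(D*t) = 6.70768e-05 cm
Step 3: x = 2 * 6.70768e-05 cm = 1.341536e-04 cm
Step 4: Convert to um (1 cm = 1e4 um): x = 1.342 um


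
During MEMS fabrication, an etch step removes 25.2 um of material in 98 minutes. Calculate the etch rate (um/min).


Step 1: Etch rate = depth / time
Step 2: rate = 25.2 / 98
rate = 0.257 um/min


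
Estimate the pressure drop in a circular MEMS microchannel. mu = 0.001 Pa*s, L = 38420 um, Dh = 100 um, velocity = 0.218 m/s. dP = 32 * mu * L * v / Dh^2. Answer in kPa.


Step 1: Convert to SI: L = 38420e-6 m, Dh = 100e-6 m
Step 2: dP = 32 * 0.001 * 38420e-6 * 0.218 / (100e-6)^2
Step 3: dP = 26801.79 Pa
Step 4: Convert to kPa: dP = 26.8 kPa


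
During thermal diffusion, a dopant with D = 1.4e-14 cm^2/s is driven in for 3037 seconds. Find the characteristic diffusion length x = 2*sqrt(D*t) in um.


Step 1: Compute D*t = 1.4e-14 * 3037 = 4.2518e-11 cm^2
Step 2: sqrt(D*t) = 6.521e-06 cm
Step 3: x = 2 * 6.521e-06 cm = 1.3042e-05 cm
Step 4: Convert to um (1 cm = 1e4 um): x = 0.13 um


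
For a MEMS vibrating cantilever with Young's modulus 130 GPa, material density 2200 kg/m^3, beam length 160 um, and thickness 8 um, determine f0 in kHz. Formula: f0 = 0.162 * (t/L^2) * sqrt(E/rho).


Step 1: Convert units to SI.
t_SI = 8e-6 m, L_SI = 160e-6 m
Step 2: Calculate sqrt(E/rho).
sqrt(130e9 / 2200) = 7687.06 m/s
Step 3: Compute f0.
f0 = 0.162 * 8e-6 / (160e-6)^2 * 7687.06 = 389157.4 Hz = 389.16 kHz


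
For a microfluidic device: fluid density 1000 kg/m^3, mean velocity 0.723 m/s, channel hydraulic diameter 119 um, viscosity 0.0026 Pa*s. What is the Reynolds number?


Step 1: Convert Dh to meters: Dh = 119e-6 m
Step 2: Re = rho * v * Dh / mu
Re = 1000 * 0.723 * 119e-6 / 0.0026
Re = 33.091


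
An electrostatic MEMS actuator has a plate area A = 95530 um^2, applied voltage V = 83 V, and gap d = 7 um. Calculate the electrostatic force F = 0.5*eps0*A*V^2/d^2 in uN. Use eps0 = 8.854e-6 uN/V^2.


Step 1: Identify parameters.
eps0 = 8.854e-6 uN/V^2, A = 95530 um^2, V = 83 V, d = 7 um
Step 2: Compute V^2 = 83^2 = 6889
Step 3: Compute d^2 = 7^2 = 49
Step 4: F = 0.5 * 8.854e-6 * 95530 * 6889 / 49
F = 59.458 uN


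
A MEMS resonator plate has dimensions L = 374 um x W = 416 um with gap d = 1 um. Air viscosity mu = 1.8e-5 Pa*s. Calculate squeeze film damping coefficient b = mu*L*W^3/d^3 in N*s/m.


Step 1: Convert to SI.
L = 374e-6 m, W = 416e-6 m, d = 1e-6 m
Step 2: W^3 = (416e-6)^3 = 7.20e-11 m^3
Step 3: d^3 = (1e-6)^3 = 1.00e-18 m^3
Step 4: b = 1.8e-5 * 374e-6 * 7.20e-11 / 1.00e-18
b = 4.85e-01 N*s/m


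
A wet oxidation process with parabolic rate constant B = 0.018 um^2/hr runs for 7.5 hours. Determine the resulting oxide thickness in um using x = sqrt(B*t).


Step 1: Compute B*t = 0.018 * 7.5 = 0.135
Step 2: x = sqrt(0.135)
x = 0.367 um


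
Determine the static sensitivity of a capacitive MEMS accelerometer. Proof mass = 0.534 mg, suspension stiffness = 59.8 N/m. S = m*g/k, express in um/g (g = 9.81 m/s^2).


Step 1: Convert mass: m = 0.534 mg = 5.34e-07 kg
Step 2: S = m * g / k = 5.34e-07 * 9.81 / 59.8
Step 3: S = 8.76e-08 m/g
Step 4: Convert to um/g: S = 0.088 um/g


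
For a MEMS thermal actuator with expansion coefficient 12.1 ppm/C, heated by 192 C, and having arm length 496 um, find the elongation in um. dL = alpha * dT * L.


Step 1: Convert CTE: alpha = 12.1 ppm/C = 12.1e-6 /C
Step 2: dL = 12.1e-6 * 192 * 496
dL = 1.1523 um


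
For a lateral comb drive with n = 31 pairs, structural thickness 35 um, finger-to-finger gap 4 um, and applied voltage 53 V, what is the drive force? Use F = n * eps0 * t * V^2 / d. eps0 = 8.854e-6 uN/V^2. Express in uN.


Step 1: Parameters: n=31, eps0=8.854e-6 uN/V^2, t=35 um, V=53 V, d=4 um
Step 2: V^2 = 2809
Step 3: F = 31 * 8.854e-6 * 35 * 2809 / 4
F = 6.746 uN


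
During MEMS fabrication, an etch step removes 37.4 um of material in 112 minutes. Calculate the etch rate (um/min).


Step 1: Etch rate = depth / time
Step 2: rate = 37.4 / 112
rate = 0.334 um/min


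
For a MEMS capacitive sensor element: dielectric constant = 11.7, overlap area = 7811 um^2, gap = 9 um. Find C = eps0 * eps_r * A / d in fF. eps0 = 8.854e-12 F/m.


Step 1: Convert area to m^2: A = 7811e-12 m^2
Step 2: Convert gap to m: d = 9e-6 m
Step 3: C = eps0 * eps_r * A / d
C = 8.854e-12 * 11.7 * 7811e-12 / 9e-6
Step 4: Convert to fF (multiply by 1e15).
C = 89.91 fF


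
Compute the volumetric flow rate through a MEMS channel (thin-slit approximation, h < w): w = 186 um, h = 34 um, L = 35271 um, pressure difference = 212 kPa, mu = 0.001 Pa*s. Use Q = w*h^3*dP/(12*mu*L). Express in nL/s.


Step 1: Convert all dimensions to SI (meters).
w = 186e-6 m, h = 34e-6 m, L = 35271e-6 m, dP = 212e3 Pa
Step 2: Q = w * h^3 * dP / (12 * mu * L)
Q = 186e-6 * (34e-6)^3 * 212e3 / (12 * 0.001 * 35271e-6) = 3.66173185e-09 m^3/s
Step 3: Convert Q from m^3/s to nL/s (1 m^3 = 1e12 nL, so multiply by 1e12).
Q = 3661.732 nL/s


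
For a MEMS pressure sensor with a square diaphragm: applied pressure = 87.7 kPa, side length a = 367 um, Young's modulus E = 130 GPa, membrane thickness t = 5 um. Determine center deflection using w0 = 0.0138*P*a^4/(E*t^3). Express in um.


Step 1: Convert pressure to compatible units (E is in GPa, so P in GPa).
P = 87.7 kPa = 87.7e-6 GPa
Step 2: Compute numerator: 0.0138 * P * a^4.
a^4 = 367^4 = 18141126721
numerator = 0.0138 * 87.7e-6 * 18141126721 = 2.195548e+04
Step 3: Compute denominator: E * t^3 = 130 * 5^3 = 16250
Step 4: w0 = numerator / denominator = 2.195548e+04 / 16250 = 1.3511 um


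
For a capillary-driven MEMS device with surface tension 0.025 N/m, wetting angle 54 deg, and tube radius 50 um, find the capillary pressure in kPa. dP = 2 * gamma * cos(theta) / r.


Step 1: cos(54 deg) = 0.5878
Step 2: Convert r to m: r = 50e-6 m
Step 3: dP = 2 * 0.025 * 0.5878 / 50e-6 = 587.8 Pa
Step 4: Convert Pa to kPa (divide by 1000).
dP = 0.59 kPa


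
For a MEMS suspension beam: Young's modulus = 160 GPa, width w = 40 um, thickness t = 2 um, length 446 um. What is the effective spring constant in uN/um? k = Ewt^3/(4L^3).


Step 1: Convert E to consistent units (1 GPa = 1000 uN/um^2).
E = 160 GPa = 160000 uN/um^2
Step 2: Compute t^3 = 2^3 = 8
Step 3: Compute L^3 = 446^3 = 88716536
Step 4: k = 160000 * 40 * 8 / (4 * 88716536)
k = 0.1443 uN/um


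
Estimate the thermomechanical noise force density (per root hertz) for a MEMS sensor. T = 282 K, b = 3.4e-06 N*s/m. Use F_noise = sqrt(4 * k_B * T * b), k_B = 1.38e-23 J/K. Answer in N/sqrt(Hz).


Step 1: Compute 4 * k_B * T * b
= 4 * 1.38e-23 * 282 * 3.4e-06
= 5.2926e-26 N^2/Hz
Step 2: F_noise = sqrt(5.2926e-26)
F_noise = 2.30e-13 N/sqrt(Hz)


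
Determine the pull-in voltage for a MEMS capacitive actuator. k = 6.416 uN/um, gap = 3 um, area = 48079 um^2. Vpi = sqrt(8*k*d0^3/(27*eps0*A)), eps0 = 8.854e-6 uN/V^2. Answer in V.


Step 1: Compute numerator: 8 * k * d0^3 = 8 * 6.416 * 3^3 = 1385.856
Step 2: Compute denominator: 27 * eps0 * A = 27 * 8.854e-6 * 48079 = 11.49367
Step 3: Vpi = sqrt(1385.856 / 11.49367)
Vpi = 10.98 V


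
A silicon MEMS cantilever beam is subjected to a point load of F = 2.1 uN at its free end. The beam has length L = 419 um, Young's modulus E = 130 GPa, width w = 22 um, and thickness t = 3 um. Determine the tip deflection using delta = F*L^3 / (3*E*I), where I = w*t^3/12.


Step 1: Calculate the second moment of area.
I = w * t^3 / 12 = 22 * 3^3 / 12 = 49.5 um^4
Step 2: Convert E to consistent units (1 GPa = 1000 uN/um^2).
E = 130 GPa = 130000 uN/um^2
Step 3: Calculate tip deflection.
delta = F * L^3 / (3 * E * I)
delta = 2.1 * 419^3 / (3 * 130000 * 49.5)
delta = 8.0019 um


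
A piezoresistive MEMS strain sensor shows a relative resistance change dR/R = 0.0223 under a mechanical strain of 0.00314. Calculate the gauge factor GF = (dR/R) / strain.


Step 1: Identify values.
dR/R = 0.0223, strain = 0.00314
Step 2: GF = (dR/R) / strain = 0.0223 / 0.00314
GF = 7.1


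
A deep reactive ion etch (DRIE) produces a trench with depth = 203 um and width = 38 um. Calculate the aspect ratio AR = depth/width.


Step 1: AR = depth / width
Step 2: AR = 203 / 38
AR = 5.3


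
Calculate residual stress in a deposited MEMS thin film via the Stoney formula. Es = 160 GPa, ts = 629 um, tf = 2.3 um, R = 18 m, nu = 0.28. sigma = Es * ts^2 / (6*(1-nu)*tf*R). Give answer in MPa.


Step 1: Compute numerator: Es * ts^2 = 160 * 629^2 = 63302560 (GPa*um^2)
Step 2: Compute denominator (R in um): 6*(1-nu)*tf*R = 6*0.72*2.3*18e6 = 178848000.0 (um^2)
Step 3: sigma (GPa) = 63302560 / 178848000.0 = 3.53946e-01 GPa
Step 4: Convert to MPa (x1000): sigma = 353.9 MPa


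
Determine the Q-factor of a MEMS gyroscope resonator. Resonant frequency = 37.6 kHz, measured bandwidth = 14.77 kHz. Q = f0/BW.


Step 1: Q = f0 / bandwidth
Step 2: Q = 37.6 / 14.77
Q = 2.5


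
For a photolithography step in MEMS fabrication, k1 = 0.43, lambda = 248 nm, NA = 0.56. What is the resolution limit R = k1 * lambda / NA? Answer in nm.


Step 1: Identify values: k1 = 0.43, lambda = 248 nm, NA = 0.56
Step 2: R = k1 * lambda / NA
R = 0.43 * 248 / 0.56
R = 190.4 nm


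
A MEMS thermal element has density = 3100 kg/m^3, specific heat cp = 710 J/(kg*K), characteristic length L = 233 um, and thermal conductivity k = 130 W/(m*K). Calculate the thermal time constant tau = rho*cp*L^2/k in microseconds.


Step 1: Convert L to m: L = 233e-6 m
Step 2: L^2 = (233e-6)^2 = 5.4289e-08 m^2
Step 3: tau = 3100 * 710 * 5.4289e-08 / 130 = 9.1915453e-04 s
Step 4: Convert to microseconds (multiply by 1e6).
tau = 919.155 us


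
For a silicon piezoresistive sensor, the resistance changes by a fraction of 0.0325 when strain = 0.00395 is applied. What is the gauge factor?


Step 1: Identify values.
dR/R = 0.0325, strain = 0.00395
Step 2: GF = (dR/R) / strain = 0.0325 / 0.00395
GF = 8.2


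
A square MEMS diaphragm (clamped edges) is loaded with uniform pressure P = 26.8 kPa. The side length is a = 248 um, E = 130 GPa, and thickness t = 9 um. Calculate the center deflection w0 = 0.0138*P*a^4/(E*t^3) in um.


Step 1: Convert pressure to compatible units (E is in GPa, so P in GPa).
P = 26.8 kPa = 26.8e-6 GPa
Step 2: Compute numerator: 0.0138 * P * a^4.
a^4 = 248^4 = 3782742016
numerator = 0.0138 * 26.8e-6 * 3782742016 = 1.399e+03
Step 3: Compute denominator: E * t^3 = 130 * 9^3 = 94770
Step 4: w0 = numerator / denominator = 1.399e+03 / 94770 = 0.0148 um


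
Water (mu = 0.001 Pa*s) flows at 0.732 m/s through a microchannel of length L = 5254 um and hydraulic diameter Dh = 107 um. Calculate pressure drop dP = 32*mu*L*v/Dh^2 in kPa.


Step 1: Convert to SI: L = 5254e-6 m, Dh = 107e-6 m
Step 2: dP = 32 * 0.001 * 5254e-6 * 0.732 / (107e-6)^2
Step 3: dP = 10749.38 Pa
Step 4: Convert to kPa: dP = 10.75 kPa


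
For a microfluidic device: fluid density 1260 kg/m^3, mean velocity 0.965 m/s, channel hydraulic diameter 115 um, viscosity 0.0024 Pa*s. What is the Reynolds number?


Step 1: Convert Dh to meters: Dh = 115e-6 m
Step 2: Re = rho * v * Dh / mu
Re = 1260 * 0.965 * 115e-6 / 0.0024
Re = 58.262


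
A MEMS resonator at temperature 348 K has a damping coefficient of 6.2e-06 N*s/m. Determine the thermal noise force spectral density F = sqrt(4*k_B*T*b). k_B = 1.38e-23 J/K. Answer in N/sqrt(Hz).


Step 1: Compute 4 * k_B * T * b
= 4 * 1.38e-23 * 348 * 6.2e-06
= 1.1910e-25 N^2/Hz
Step 2: F_noise = sqrt(1.1910e-25)
F_noise = 3.45e-13 N/sqrt(Hz)


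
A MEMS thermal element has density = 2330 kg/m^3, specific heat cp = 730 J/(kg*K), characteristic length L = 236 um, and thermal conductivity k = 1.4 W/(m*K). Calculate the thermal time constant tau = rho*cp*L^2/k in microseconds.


Step 1: Convert L to m: L = 236e-6 m
Step 2: L^2 = (236e-6)^2 = 5.5696e-08 m^2
Step 3: tau = 2330 * 730 * 5.5696e-08 / 1.4 = 6.766666171e-02 s
Step 4: Convert to microseconds (multiply by 1e6).
tau = 67666.662 us


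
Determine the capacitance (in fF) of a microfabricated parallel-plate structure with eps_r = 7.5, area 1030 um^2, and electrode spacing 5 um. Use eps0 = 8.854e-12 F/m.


Step 1: Convert area to m^2: A = 1030e-12 m^2
Step 2: Convert gap to m: d = 5e-6 m
Step 3: C = eps0 * eps_r * A / d
C = 8.854e-12 * 7.5 * 1030e-12 / 5e-6
Step 4: Convert to fF (multiply by 1e15).
C = 13.68 fF


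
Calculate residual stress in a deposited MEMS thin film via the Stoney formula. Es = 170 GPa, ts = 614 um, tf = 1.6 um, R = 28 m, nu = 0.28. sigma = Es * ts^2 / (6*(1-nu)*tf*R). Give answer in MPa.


Step 1: Compute numerator: Es * ts^2 = 170 * 614^2 = 64089320 (GPa*um^2)
Step 2: Compute denominator (R in um): 6*(1-nu)*tf*R = 6*0.72*1.6*28e6 = 193536000.0 (um^2)
Step 3: sigma (GPa) = 64089320 / 193536000.0 = 3.31149e-01 GPa
Step 4: Convert to MPa (x1000): sigma = 331.1 MPa


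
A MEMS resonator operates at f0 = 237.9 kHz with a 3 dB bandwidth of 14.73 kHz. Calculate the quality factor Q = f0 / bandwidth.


Step 1: Q = f0 / bandwidth
Step 2: Q = 237.9 / 14.73
Q = 16.2


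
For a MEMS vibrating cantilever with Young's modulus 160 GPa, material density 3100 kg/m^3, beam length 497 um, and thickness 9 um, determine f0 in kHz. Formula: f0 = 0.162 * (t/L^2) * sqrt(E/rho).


Step 1: Convert units to SI.
t_SI = 9e-6 m, L_SI = 497e-6 m
Step 2: Calculate sqrt(E/rho).
sqrt(160e9 / 3100) = 7184.21 m/s
Step 3: Compute f0.
f0 = 0.162 * 9e-6 / (497e-6)^2 * 7184.21 = 42405.7 Hz = 42.41 kHz


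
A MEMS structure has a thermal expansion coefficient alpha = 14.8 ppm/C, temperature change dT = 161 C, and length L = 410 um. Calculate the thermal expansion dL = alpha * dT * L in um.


Step 1: Convert CTE: alpha = 14.8 ppm/C = 14.8e-6 /C
Step 2: dL = 14.8e-6 * 161 * 410
dL = 0.9769 um


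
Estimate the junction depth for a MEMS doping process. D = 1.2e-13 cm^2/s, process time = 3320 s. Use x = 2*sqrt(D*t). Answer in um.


Step 1: Compute D*t = 1.2e-13 * 3320 = 3.984e-10 cm^2
Step 2: sqrt(D*t) = 1.996e-05 cm
Step 3: x = 2 * 1.996e-05 cm = 3.992e-05 cm
Step 4: Convert to um (1 cm = 1e4 um): x = 0.399 um


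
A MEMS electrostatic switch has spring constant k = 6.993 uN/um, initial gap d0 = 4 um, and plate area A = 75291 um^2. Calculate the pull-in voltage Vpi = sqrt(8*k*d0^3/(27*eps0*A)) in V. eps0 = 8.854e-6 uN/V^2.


Step 1: Compute numerator: 8 * k * d0^3 = 8 * 6.993 * 4^3 = 3580.416
Step 2: Compute denominator: 27 * eps0 * A = 27 * 8.854e-6 * 75291 = 17.998916
Step 3: Vpi = sqrt(3580.416 / 17.998916)
Vpi = 14.1 V


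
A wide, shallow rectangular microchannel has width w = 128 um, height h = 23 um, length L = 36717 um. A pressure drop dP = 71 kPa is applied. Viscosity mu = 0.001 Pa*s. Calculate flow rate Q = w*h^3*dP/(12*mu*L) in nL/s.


Step 1: Convert all dimensions to SI (meters).
w = 128e-6 m, h = 23e-6 m, L = 36717e-6 m, dP = 71e3 Pa
Step 2: Q = w * h^3 * dP / (12 * mu * L)
Q = 128e-6 * (23e-6)^3 * 71e3 / (12 * 0.001 * 36717e-6) = 2.5095936e-10 m^3/s
Step 3: Convert Q from m^3/s to nL/s (1 m^3 = 1e12 nL, so multiply by 1e12).
Q = 250.959 nL/s


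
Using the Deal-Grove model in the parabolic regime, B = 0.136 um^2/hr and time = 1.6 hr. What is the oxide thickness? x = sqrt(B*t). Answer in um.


Step 1: Compute B*t = 0.136 * 1.6 = 0.2176
Step 2: x = sqrt(0.2176)
x = 0.466 um


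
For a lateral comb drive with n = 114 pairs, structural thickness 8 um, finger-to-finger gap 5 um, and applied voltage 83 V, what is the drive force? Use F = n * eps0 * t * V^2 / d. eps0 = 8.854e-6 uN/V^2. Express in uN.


Step 1: Parameters: n=114, eps0=8.854e-6 uN/V^2, t=8 um, V=83 V, d=5 um
Step 2: V^2 = 6889
Step 3: F = 114 * 8.854e-6 * 8 * 6889 / 5
F = 11.126 uN


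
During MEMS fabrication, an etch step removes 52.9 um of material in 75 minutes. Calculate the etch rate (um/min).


Step 1: Etch rate = depth / time
Step 2: rate = 52.9 / 75
rate = 0.705 um/min


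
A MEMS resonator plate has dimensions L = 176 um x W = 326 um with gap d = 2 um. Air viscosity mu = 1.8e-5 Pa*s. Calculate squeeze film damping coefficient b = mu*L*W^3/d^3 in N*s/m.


Step 1: Convert to SI.
L = 176e-6 m, W = 326e-6 m, d = 2e-6 m
Step 2: W^3 = (326e-6)^3 = 3.46e-11 m^3
Step 3: d^3 = (2e-6)^3 = 8.00e-18 m^3
Step 4: b = 1.8e-5 * 176e-6 * 3.46e-11 / 8.00e-18
b = 1.37e-02 N*s/m


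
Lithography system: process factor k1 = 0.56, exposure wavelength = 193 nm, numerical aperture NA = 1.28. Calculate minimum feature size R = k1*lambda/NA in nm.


Step 1: Identify values: k1 = 0.56, lambda = 193 nm, NA = 1.28
Step 2: R = k1 * lambda / NA
R = 0.56 * 193 / 1.28
R = 84.4 nm


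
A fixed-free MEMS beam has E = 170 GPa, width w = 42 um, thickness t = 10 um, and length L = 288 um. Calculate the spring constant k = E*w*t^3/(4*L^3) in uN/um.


Step 1: Convert E to consistent units (1 GPa = 1000 uN/um^2).
E = 170 GPa = 170000 uN/um^2
Step 2: Compute t^3 = 10^3 = 1000
Step 3: Compute L^3 = 288^3 = 23887872
Step 4: k = 170000 * 42 * 1000 / (4 * 23887872)
k = 74.7241 uN/um


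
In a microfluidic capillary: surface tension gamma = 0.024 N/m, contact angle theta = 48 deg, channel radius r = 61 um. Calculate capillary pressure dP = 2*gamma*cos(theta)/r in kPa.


Step 1: cos(48 deg) = 0.6691
Step 2: Convert r to m: r = 61e-6 m
Step 3: dP = 2 * 0.024 * 0.6691 / 61e-6 = 526.5 Pa
Step 4: Convert Pa to kPa (divide by 1000).
dP = 0.53 kPa


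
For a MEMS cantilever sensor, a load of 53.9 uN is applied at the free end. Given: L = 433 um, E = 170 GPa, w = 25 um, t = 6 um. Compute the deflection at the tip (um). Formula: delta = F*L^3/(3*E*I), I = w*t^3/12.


Step 1: Calculate the second moment of area.
I = w * t^3 / 12 = 25 * 6^3 / 12 = 450.0 um^4
Step 2: Convert E to consistent units (1 GPa = 1000 uN/um^2).
E = 170 GPa = 170000 uN/um^2
Step 3: Calculate tip deflection.
delta = F * L^3 / (3 * E * I)
delta = 53.9 * 433^3 / (3 * 170000 * 450.0)
delta = 19.0664 um


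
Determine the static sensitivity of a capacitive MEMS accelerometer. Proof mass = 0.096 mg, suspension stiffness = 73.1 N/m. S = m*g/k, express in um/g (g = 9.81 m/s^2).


Step 1: Convert mass: m = 0.096 mg = 9.60e-08 kg
Step 2: S = m * g / k = 9.60e-08 * 9.81 / 73.1
Step 3: S = 1.29e-08 m/g
Step 4: Convert to um/g: S = 0.013 um/g


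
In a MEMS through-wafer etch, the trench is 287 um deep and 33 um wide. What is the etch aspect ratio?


Step 1: AR = depth / width
Step 2: AR = 287 / 33
AR = 8.7


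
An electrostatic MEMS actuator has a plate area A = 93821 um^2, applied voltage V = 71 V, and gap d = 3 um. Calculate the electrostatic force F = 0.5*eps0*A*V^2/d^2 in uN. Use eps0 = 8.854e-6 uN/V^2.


Step 1: Identify parameters.
eps0 = 8.854e-6 uN/V^2, A = 93821 um^2, V = 71 V, d = 3 um
Step 2: Compute V^2 = 71^2 = 5041
Step 3: Compute d^2 = 3^2 = 9
Step 4: F = 0.5 * 8.854e-6 * 93821 * 5041 / 9
F = 232.64 uN


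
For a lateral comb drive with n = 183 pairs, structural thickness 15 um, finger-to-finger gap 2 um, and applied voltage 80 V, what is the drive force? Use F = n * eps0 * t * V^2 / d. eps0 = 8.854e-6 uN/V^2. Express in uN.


Step 1: Parameters: n=183, eps0=8.854e-6 uN/V^2, t=15 um, V=80 V, d=2 um
Step 2: V^2 = 6400
Step 3: F = 183 * 8.854e-6 * 15 * 6400 / 2
F = 77.774 uN


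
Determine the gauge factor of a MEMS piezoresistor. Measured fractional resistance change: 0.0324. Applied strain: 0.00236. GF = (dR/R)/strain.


Step 1: Identify values.
dR/R = 0.0324, strain = 0.00236
Step 2: GF = (dR/R) / strain = 0.0324 / 0.00236
GF = 13.7


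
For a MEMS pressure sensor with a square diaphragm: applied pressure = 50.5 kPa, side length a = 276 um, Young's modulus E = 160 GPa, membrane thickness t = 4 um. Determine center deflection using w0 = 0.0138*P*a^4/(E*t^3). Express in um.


Step 1: Convert pressure to compatible units (E is in GPa, so P in GPa).
P = 50.5 kPa = 50.5e-6 GPa
Step 2: Compute numerator: 0.0138 * P * a^4.
a^4 = 276^4 = 5802782976
numerator = 0.0138 * 50.5e-6 * 5802782976 = 4.04396e+03
Step 3: Compute denominator: E * t^3 = 160 * 4^3 = 10240
Step 4: w0 = numerator / denominator = 4.04396e+03 / 10240 = 0.3949 um


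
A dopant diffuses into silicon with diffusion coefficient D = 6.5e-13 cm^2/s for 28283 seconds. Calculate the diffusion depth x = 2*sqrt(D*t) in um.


Step 1: Compute D*t = 6.5e-13 * 28283 = 1.838395e-08 cm^2
Step 2: sqrt(D*t) = 1.35587e-04 cm
Step 3: x = 2 * 1.35587e-04 cm = 2.71174e-04 cm
Step 4: Convert to um (1 cm = 1e4 um): x = 2.712 um
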